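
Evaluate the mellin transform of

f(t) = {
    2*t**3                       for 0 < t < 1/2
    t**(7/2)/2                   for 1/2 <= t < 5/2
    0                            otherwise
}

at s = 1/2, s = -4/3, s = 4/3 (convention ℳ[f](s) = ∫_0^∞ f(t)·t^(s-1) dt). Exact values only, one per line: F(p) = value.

cuts at 1/2: linearity sums the 2 kernel integrals
the [0, 1/2) slice contributes ∫ 2*t**3·t^(s-1) dt
on [1/2, 5/2) integrate f = t**(7/2)/2 against the kernel

F(1/2) = sqrt(2)/28 + 39/8
F(-4/3) = -3*2**(5/6)/104 + 3*2**(1/3)/10 + 75*2**(5/6)*5**(1/6)/104
F(4/3) = -3*2**(1/6)/928 + 3*2**(2/3)/208 + 1875*2**(1/6)*5**(5/6)/928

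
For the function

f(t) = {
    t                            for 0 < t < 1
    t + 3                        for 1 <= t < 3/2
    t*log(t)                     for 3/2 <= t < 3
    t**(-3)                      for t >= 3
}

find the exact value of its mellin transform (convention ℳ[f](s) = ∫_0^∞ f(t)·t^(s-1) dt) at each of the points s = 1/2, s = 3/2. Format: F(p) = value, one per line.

F(1/2) = -6 - 178*sqrt(3)/135 + log(2**(sqrt(6)/2)*3**(-sqrt(6)/2 + 2*sqrt(3))) + 23*sqrt(6)/6
F(3/2) = -922*sqrt(3)/675 - 2 + 213*sqrt(6)/100 + log(2**(9*sqrt(6)/20)*3**(-9*sqrt(6)/20 + 18*sqrt(3)/5))

breakpoints 1, 3/2, 3: one integral from each of the 4 segments
the [0, 1) slice contributes ∫ t·t^(s-1) dt
for t in [1, 3/2): the term is ∫ (t + 3)·t^(s-1)
segment [3/2, 3) carries t*log(t); integrate it
∫ over [3, ∞) of t**(-3)·t^(s-1) joins the sum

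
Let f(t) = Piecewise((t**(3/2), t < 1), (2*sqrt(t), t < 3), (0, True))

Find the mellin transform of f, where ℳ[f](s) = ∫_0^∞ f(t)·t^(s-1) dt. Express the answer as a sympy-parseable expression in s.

(4*sqrt(3)*3**s*(2*s + 3) - 4*s - 10)/((2*s + 1)*(2*s + 3))
  Re(s) > -3/2

slice at 1, transform all 2 pieces, and sum them
between 0 and 1 the integrand is t**(3/2)·t^(s-1)
∫ over [1, 3) of 2*sqrt(t)·t^(s-1) joins the sum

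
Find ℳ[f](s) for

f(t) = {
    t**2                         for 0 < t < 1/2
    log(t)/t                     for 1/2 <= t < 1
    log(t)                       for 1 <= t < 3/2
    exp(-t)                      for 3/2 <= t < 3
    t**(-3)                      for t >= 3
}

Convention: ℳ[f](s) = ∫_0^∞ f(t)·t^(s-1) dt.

(108*2**s*s**2*(s - 3)*(s + 2)*(s**2 - 2*s + 1)*uppergamma(s, 3/2) - 108*2**s*s**2*(s - 3)*(s + 2)*(s**2 - 2*s + 1)*uppergamma(s, 3) - 108*2**s*s**2*(s - 3)*(s + 2) + 108*2**s*(s - 3)*(s + 2)*(s**2 - 2*s + 1) - 108*3**s*s*(s - 3)*(s + 2)*(s**2 - 2*s + 1)*log(2) + 108*3**s*s*(s - 3)*(s + 2)*(s**2 - 2*s + 1)*log(3) - 108*3**s*(s - 3)*(s + 2)*(s**2 - 2*s + 1) - 4*6**s*s**2*(s + 2)*(s**2 - 2*s + 1) + 216*s**3*(s - 3)*(s + 2)*log(2) - 216*s**2*(s - 3)*(s + 2)*log(2) + 216*s**2*(s - 3)*(s + 2) + 27*s**2*(s - 3)*(s**2 - 2*s + 1))/(108*2**s*s**2*(s - 3)*(s + 2)*(s**2 - 2*s + 1))
  -2 < Re(s) < 3

the 5 pieces separated at 1/2, 1, 3/2, 3 each add one integral
segment [0, 1/2) carries t**2; integrate it
∫ over [1/2, 1) of log(t)/t·t^(s-1) joins the sum
on [1, 3/2): add ∫ log(t)·t^(s-1) dt
the [3/2, 3) slice contributes ∫ exp(-t)·t^(s-1) dt
on [3, ∞): add ∫ t**(-3)·t^(s-1) dt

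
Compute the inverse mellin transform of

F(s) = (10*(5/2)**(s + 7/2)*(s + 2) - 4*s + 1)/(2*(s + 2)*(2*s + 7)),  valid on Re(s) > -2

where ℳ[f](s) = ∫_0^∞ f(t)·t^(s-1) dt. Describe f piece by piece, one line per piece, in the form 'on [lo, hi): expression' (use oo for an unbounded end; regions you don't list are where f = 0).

summing 2 kernel integrals split by 1 yields ℳ[f](s)
on [0, 1) integrate f = 3*t**2/2 against the kernel
on [1, 5/2): add ∫ 5*t**(7/2)/2·t^(s-1) dt

on [0, 1): 3*t**2/2
on [1, 5/2): 5*t**(7/2)/2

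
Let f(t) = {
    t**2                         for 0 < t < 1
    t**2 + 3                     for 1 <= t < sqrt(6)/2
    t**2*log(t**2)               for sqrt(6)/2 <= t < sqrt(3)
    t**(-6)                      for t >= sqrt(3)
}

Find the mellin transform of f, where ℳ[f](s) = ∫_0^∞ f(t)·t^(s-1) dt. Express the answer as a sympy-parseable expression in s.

(-81*2**(s/2)*s*(s/2 - 3)*(s**2/4 + s + 1) - 162*2**(s/2)*(s/2 - 3)*(s**2/4 + s + 1) - 81*3**(s/2)*s**2*(s/2 - 3)*(s/2 + 1)*log(3)/4 + 81*3**(s/2)*s**2*(s/2 - 3)*(s/2 + 1)*log(2)/4 - 81*3**(s/2)*s*(s/2 - 3)*(s/2 + 1)*log(3)/2 + 81*3**(s/2)*s*(s/2 - 3)*(s/2 + 1)*log(2)/2 + 81*3**(s/2)*s*(s/2 - 3)*(s/2 + 1)/2 + 243*3**(s/2)*s*(s/2 - 3)*(s**2/4 + s + 1)/2 + 162*3**(s/2)*(s/2 - 3)*(s**2/4 + s + 1) + 81*6**(s/2)*s**2*(s/2 - 3)*(s/2 + 1)*log(3)/2 - 81*6**(s/2)*s*(s/2 - 3)*(s/2 + 1) + 81*6**(s/2)*s*(s/2 - 3)*(s/2 + 1)*log(3) - 6**(s/2)*s*(s/2 + 1)*(s**2/4 + s + 1))/(54*2**(s/2)*s*(s/2 - 3)*(s/2 + 1)*(s**2/4 + s + 1))
  -2 < Re(s) < 6

invert the power substitution to get t on [0, 1); t + 3 on [1, 3/2); t*log(t) on [3/2, 3); …
split f at 1, sqrt(6)/2, sqrt(3): ℳ[f](s) collects 4 kernel integrals
on [0, 1) integrate f = t**2 against the kernel
for t in [1, sqrt(6)/2): the term is ∫ (t**2 + 3)·t^(s-1)
on [sqrt(6)/2, sqrt(3)): add ∫ t**2*log(t**2)·t^(s-1) dt
piece [sqrt(3), ∞): integrate t**(-6) against the kernel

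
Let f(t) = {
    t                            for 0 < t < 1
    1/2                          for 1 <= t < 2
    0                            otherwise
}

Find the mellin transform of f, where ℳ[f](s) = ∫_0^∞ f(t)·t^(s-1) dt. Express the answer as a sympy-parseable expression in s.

breakpoints 1: one integral from each of the 2 segments
[0, 1) adds the kernel integral of t
∫ over [1, 2) of 1/2·t^(s-1) joins the sum

(2**s*(s + 1) + s - 1)/(2*s*(s + 1))
  Re(s) > -1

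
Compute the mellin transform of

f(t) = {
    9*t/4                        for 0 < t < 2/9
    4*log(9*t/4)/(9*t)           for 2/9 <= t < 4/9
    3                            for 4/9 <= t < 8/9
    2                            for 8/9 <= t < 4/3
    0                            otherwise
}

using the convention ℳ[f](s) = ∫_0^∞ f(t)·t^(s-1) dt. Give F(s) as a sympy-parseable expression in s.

2**s*(2*2**(2*s)*(s + 1)*(s**2 - 2*s + 1) - 2*2**s*s*(s + 1) - 6*2**s*(s + 1)*(s**2 - 2*s + 1) + 4*6**s*(s + 1)*(s**2 - 2*s + 1) + 4*s**2*(s + 1)*log(2) - 4*s*(s + 1)*log(2) + 4*s*(s + 1) + s*(s**2 - 2*s + 1))/(2*9**s*s*(s + 1)*(s**2 - 2*s + 1))
  Re(s) > -1

remove the common scale on t first: 3*t/2 on [0, 1/3); 2*log(3*t/2)/(3*t) on [1/3, 2/3); 3 on [2/3, 4/3); …
remove the common scale on t first: t on [0, 1/2); log(t)/t on [1/2, 1); 3 on [1, 2); …
decompose at 2/9, 4/9, 8/9; ℳ[f](s) sums the 4 pieces' integrals
for t in [0, 2/9): the term is ∫ 9*t/4·t^(s-1)
∫ 4*log(9*t/4)/(9*t)·t^(s-1) over [2/9, 4/9)
piece [4/9, 8/9): integrate 3 against the kernel
the [8/9, 4/3) slice contributes ∫ 2·t^(s-1) dt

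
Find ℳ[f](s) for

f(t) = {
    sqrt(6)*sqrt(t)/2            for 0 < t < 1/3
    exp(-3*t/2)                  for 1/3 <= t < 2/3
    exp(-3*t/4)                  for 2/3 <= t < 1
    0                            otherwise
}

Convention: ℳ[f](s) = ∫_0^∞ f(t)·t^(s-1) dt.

(2**s*(2*s + 1)*uppergamma(s, 1/2) - 2**s*(2*s + 1)*uppergamma(s, 1) + 4**s*(2*s + 1)*uppergamma(s, 1/2) - 4**s*(2*s + 1)*uppergamma(s, 3/4) + sqrt(2))/(3**s*(2*s + 1))
  Re(s) > -1/2

invert the common scale on t to get sqrt(t) on [0, 1/2); exp(-t) on [1/2, 1); exp(-t/2) on [1, 3/2)
decompose at 1/3, 2/3; ℳ[f](s) sums the 3 pieces' integrals
piece [0, 1/3): integrate sqrt(6)*sqrt(t)/2 against the kernel
∫ exp(-3*t/2)·t^(s-1) over [1/3, 2/3)
the [2/3, 1) slice contributes ∫ exp(-3*t/4)·t^(s-1) dt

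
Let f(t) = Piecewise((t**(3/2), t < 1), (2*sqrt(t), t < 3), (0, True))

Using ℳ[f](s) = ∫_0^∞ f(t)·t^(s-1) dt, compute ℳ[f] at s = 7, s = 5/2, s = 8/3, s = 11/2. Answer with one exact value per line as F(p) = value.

F(7) = -38/255 + 2916*sqrt(3)/5
F(5/2) = 211/12
F(8/3) = -186/475 + 324*3**(1/6)/19
F(11/2) = 5099/21

decompose at 1; ℳ[f](s) sums the 2 pieces' integrals
over [0, 1), the kernel integral of t**(3/2) enters the sum
on [1, 3) integrate f = 2*sqrt(t) against the kernel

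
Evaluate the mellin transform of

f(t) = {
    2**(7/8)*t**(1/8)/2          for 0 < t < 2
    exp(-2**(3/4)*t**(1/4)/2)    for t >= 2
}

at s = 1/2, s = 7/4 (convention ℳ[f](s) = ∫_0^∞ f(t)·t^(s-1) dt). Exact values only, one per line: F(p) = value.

F(1/2) = 8*sqrt(2)*(E + 5)*exp(-1)/5
F(7/4) = 2**(3/4)*(16*E/15 + 15656)*exp(-1)

the common scale on t comes off first: t**(1/8) on [0, 1); exp(-t**(1/4)) on [1, ∞)
strip the power substitution: t**(1/4) on [0, 1); exp(-sqrt(t)) on [1, ∞)
undo the power substitution: sqrt(t) on [0, 1); exp(-t) on [1, ∞)
cuts at 2: linearity sums the 2 kernel integrals
between 0 and 2 the integrand is 2**(7/8)*t**(1/8)/2·t^(s-1)
segment [2, ∞) carries exp(-2**(3/4)*t**(1/4)/2); integrate it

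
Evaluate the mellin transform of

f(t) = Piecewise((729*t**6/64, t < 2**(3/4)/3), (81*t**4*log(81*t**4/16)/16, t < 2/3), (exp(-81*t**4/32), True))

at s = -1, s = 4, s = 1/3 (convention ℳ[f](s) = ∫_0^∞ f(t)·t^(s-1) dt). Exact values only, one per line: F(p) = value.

F(-1) = 2**(1/4)*(-80*2**(3/4) + 18*sqrt(2) + 45*sqrt(2)*uppergamma(-1/4, 1/2) + 60*log(2) + 80)/240
F(4) = -1/108 + sqrt(2)/405 + log(2)/162 + 8*exp(-1/2)/81
F(1/3) = 2**(1/4)*3**(2/3)*(-2736*2**(1/12) + 507*sqrt(2) + 1482*log(2) + 1368 + 3211*2**(1/6)*uppergamma(1/12, 1/2))/38532

peel off the common scale on t: t**6 on [0, 2**(3/4)/2); t**4*log(t**4) on [2**(3/4)/2, 1); exp(-t**4/2) on [1, ∞)
invert the power substitution to get t**3 on [0, sqrt(2)/2); t**2*log(t**2) on [sqrt(2)/2, 1); exp(-t**2/2) on [1, ∞)
invert the power substitution to get t**(3/2) on [0, 1/2); t*log(t) on [1/2, 1); exp(-t/2) on [1, ∞)
the 3 pieces separated at 2**(3/4)/3, 2/3 each add one integral
the [0, 2**(3/4)/3) slice contributes ∫ 729*t**6/64·t^(s-1) dt
segment 2**(3/4)/3 to 2/3 holds 81*t**4*log(81*t**4/16)/16; add its integral
between 2/3 and ∞ the integrand is exp(-81*t**4/32)·t^(s-1)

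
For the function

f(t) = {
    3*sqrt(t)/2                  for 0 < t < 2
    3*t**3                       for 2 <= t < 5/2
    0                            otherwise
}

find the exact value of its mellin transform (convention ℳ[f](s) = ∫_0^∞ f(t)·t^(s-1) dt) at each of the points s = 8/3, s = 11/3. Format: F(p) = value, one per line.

F(8/3) = -288*2**(2/3)/17 + 72*2**(1/6)/19 + 28125*2**(1/3)*5**(2/3)/1088
F(11/3) = -144*2**(2/3)/5 + 144*2**(1/6)/25 + 28125*2**(1/3)*5**(2/3)/512

decompose at 2; ℳ[f](s) sums the 2 pieces' integrals
segment [0, 2) carries 3*sqrt(t)/2; integrate it
∫ 3*t**3·t^(s-1) over [2, 5/2)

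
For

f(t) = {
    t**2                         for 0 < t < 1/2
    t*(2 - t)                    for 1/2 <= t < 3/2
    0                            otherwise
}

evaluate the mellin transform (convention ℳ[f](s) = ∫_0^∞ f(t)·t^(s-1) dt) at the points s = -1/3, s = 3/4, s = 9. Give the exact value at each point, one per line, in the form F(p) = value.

the shared t-power comes off first: t**(3/2) on [0, 1/2); sqrt(t)*(2 - t) on [1/2, 3/2)
back out the shared t-power: t on [0, 1/2); 2 - t on [1/2, 3/2)
the 2 pieces separated at 1/2 each add one integral
over [0, 1/2), the kernel integral of t**2 enters the sum
segment 1/2 to 3/2 holds t*(2 - t); add its integral

F(-1/3) = 3*2**(1/3)*(-8 + 7*3**(2/3))/20
F(3/4) = 3*2**(1/4)*(-10 + 23*3**(3/4))/154
F(9) = 413331/112640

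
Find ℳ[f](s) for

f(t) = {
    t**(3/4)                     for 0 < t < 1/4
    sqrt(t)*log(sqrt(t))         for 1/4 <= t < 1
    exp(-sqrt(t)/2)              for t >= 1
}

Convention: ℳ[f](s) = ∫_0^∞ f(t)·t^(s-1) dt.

(2*2**(4*s)*(4*s + 3)*(4*s**2 + 4*s + 1)*uppergamma(2*s, 1/2) - 2*2**(2*s)*(4*s + 3) + s*(4*s + 3)*log(4) + 4*s + (4*s + 3)*log(2) + sqrt(2)*(4*s**2 + 4*s + 1) + 3)/(4**s*(4*s + 3)*(4*s**2 + 4*s + 1))
  Re(s) > -3/4

the power substitution comes off first: t**(3/2) on [0, 1/2); t*log(t) on [1/2, 1); exp(-t/2) on [1, ∞)
breakpoints 1/4, 1: one integral from each of the 3 segments
∫ t**(3/4)·t^(s-1) over [0, 1/4)
[1/4, 1) adds the kernel integral of sqrt(t)*log(sqrt(t))
for t in [1, ∞): the term is ∫ exp(-sqrt(t)/2)·t^(s-1)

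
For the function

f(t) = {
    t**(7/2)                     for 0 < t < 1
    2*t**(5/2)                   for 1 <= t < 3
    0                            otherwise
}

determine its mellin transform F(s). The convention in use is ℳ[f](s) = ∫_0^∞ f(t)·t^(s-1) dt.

peel off the shared t-power: t**(3/2) on [0, 1); 2*sqrt(t) on [1, 3)
linearity at 1 turns ℳ[f](s) into 2 summed integrals
for t in [0, 1): the term is ∫ t**(7/2)·t^(s-1)
segment [1, 3) carries 2*t**(5/2); integrate it

2*(2*3**(s + 5/2)*(2*s + 7) - 2*s - 9)/((2*s + 5)*(2*s + 7))
  Re(s) > -7/2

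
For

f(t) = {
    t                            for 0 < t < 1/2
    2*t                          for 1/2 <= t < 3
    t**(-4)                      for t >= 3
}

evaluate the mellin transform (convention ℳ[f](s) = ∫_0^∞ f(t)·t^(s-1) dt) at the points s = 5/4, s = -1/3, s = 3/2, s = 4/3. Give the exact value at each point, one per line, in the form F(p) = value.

F(5/4) = 2**(3/4)*(-33 + 2380*6**(1/4))/594
F(-1/3) = 2**(1/3)*(-3159 + 6320*6**(2/3))/4212
F(3/2) = sqrt(2)*(-27 + 1948*sqrt(6))/540
F(4/3) = 2**(2/3)*(-54 + 3895*6**(1/3))/1008

slice at 1/2, 3, transform all 3 pieces, and sum them
the [0, 1/2) slice contributes ∫ t·t^(s-1) dt
piece [1/2, 3): integrate 2*t against the kernel
over [3, ∞), the kernel integral of t**(-4) enters the sum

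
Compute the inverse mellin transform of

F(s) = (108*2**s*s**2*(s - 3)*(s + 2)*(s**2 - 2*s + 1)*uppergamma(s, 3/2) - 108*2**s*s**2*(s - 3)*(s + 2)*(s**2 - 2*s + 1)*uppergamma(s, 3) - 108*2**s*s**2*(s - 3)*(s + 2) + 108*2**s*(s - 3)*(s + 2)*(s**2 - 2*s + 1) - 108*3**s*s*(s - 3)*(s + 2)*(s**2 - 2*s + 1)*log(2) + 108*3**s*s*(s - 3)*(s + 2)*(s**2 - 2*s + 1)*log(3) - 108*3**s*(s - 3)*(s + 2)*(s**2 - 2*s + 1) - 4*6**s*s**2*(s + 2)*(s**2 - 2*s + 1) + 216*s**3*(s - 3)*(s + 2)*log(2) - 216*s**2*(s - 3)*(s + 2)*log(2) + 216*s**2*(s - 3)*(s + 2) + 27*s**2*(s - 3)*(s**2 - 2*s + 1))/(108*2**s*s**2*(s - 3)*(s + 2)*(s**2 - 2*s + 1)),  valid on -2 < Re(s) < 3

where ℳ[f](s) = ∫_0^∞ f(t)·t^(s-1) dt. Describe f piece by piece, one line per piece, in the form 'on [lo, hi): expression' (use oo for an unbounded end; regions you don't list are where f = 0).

on [0, 1/2): t**2
on [1/2, 1): log(t)/t
on [1, 3/2): log(t)
on [3/2, 3): exp(-t)
on [3, oo): t**(-3)

integrate the 5 segments split at 1/2, 1, 3/2, 3, then add the results
[0, 1/2) adds the kernel integral of t**2
for t in [1/2, 1): the term is ∫ log(t)/t·t^(s-1)
piece [1, 3/2): integrate log(t) against the kernel
[3/2, 3) adds the kernel integral of exp(-t)
segment [3, ∞) carries t**(-3); integrate it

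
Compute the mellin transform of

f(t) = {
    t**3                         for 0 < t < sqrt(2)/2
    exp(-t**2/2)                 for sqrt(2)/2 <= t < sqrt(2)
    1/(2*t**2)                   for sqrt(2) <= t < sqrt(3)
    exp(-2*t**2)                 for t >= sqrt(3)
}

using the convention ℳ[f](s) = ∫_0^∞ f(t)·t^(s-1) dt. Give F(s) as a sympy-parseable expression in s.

(sqrt(3)/6)**s*(-6*2**s*6**(s/2)*(s - 2)*(s + 3)*uppergamma(s/2, 1) + 6*6**(s/2)*(s - 2)*(s + 3)*uppergamma(s/2, 6) + 3*sqrt(2)*6**(s/2)*(s - 2) + 2*6**s*(s + 3) + 6*(2*sqrt(6))**s*(s - 2)*(s + 3)*uppergamma(s/2, 1/4) - 3*(2*sqrt(6))**s*(s + 3))/(12*(s - 2)*(s + 3))
  Re(s) > -3

remove the power substitution first: t**(3/2) on [0, 1/2); exp(-t/2) on [1/2, 2); 1/(2*t) on [2, 3); …
summing 4 kernel integrals split by sqrt(2)/2, sqrt(2), sqrt(3) yields ℳ[f](s)
over [0, sqrt(2)/2), the kernel integral of t**3 enters the sum
on [sqrt(2)/2, sqrt(2)) integrate f = exp(-t**2/2) against the kernel
the [sqrt(2), sqrt(3)) slice contributes ∫ 1/(2*t**2)·t^(s-1) dt
segment sqrt(3) to ∞ holds exp(-2*t**2); add its integral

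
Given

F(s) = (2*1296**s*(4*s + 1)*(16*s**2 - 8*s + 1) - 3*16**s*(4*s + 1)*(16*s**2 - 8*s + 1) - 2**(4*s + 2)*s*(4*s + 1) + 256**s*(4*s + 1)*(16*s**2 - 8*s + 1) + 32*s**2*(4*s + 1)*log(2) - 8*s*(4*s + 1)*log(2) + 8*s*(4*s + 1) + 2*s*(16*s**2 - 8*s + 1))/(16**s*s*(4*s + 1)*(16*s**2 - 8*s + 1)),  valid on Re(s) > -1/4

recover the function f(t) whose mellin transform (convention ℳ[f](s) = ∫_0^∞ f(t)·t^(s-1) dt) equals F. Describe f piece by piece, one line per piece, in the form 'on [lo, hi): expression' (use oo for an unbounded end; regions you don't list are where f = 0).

on [0, 1/16): t**(1/4)
on [1/16, 1): log(t**(1/4))/t**(1/4)
on [1, 16): 3
on [16, 81): 2

peel off the power substitution: sqrt(t) on [0, 1/4); log(sqrt(t))/sqrt(t) on [1/4, 1); 3 on [1, 4); …
peel off the power substitution: t on [0, 1/2); log(t)/t on [1/2, 1); 3 on [1, 2); …
treat the 4 regions marked off by 1/16, 1, 16 separately and sum
piece [0, 1/16): integrate t**(1/4) against the kernel
over [1/16, 1), the kernel integral of log(t**(1/4))/t**(1/4) enters the sum
piece [1, 16): integrate 3 against the kernel
segment [16, 81) carries 2; integrate it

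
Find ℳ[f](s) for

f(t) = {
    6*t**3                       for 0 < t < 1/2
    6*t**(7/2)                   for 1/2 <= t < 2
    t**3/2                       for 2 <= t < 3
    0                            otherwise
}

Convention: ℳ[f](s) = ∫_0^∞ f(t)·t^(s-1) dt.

(-16*2**s*(2*s + 7) - 3*2**(1/2 - s)*(s + 3) + 384*2**(s + 1/2)*(s + 3) + 54*3**s*(2*s + 7) + 3*(2*s + 7)/2**s)/(4*(s + 3)*(2*s + 7))
  Re(s) > -3

linearity at 1/2, 2 turns ℳ[f](s) into 3 summed integrals
piece [0, 1/2): integrate 6*t**3 against the kernel
∫ 6*t**(7/2)·t^(s-1) over [1/2, 2)
segment 2 to 3 holds t**3/2; add its integral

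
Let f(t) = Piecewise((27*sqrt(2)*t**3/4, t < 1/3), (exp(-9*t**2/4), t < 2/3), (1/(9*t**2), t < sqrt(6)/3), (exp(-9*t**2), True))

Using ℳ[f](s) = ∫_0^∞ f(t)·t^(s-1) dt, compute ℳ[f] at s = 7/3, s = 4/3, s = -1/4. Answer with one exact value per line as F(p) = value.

reversing the common scale on t: sqrt(2)*t**3/4 on [0, 1); exp(-t**2/4) on [1, 2); t**(-2) on [2, sqrt(6)); …
invert the power substitution to get sqrt(2)*t**(3/2)/4 on [0, 1); exp(-t/4) on [1, 4); 1/t on [4, 6); …
the common scale on t comes off first: t**(3/2) on [0, 1/2); exp(-t/2) on [1/2, 2); 1/(2*t) on [2, 3); …
slice at 1/3, 2/3, sqrt(6)/3, transform all 4 pieces, and sum them
on [0, 1/3): add ∫ 27*sqrt(2)*t**3/4·t^(s-1) dt
for t in [1/3, 2/3): the term is ∫ exp(-9*t**2/4)·t^(s-1)
[2/3, sqrt(6)/3) adds the kernel integral of 1/(9*t**2)
on [sqrt(6)/3, ∞) integrate f = exp(-9*t**2) against the kernel

F(7/3) = -2**(1/3)*3**(2/3)/9 - 2*2**(1/3)*3**(2/3)*uppergamma(7/6, 1)/27 + 3**(2/3)*uppergamma(7/6, 6)/54 + sqrt(2)*3**(2/3)/576 + 2*2**(1/3)*3**(2/3)*uppergamma(7/6, 1/4)/27 + 2**(1/6)*3**(5/6)/9
F(4/3) = -12**(1/3)/12 - 18**(1/3)*uppergamma(2/3, 1)/9 + 3**(2/3)*uppergamma(2/3, 6)/18 + sqrt(2)*3**(2/3)/156 + 18**(1/3)/12 + 18**(1/3)*uppergamma(2/3, 1/4)/9
F(-1/4) = -2**(3/4)*3**(1/4)*uppergamma(-1/8, 1)/4 - 2**(7/8)*3**(1/8)/27 + 3**(1/4)*uppergamma(-1/8, 6)/2 + 2**(3/4)*3**(1/4)/18 + sqrt(2)*3**(1/4)/11 + 2**(3/4)*3**(1/4)*uppergamma(-1/8, 1/4)/4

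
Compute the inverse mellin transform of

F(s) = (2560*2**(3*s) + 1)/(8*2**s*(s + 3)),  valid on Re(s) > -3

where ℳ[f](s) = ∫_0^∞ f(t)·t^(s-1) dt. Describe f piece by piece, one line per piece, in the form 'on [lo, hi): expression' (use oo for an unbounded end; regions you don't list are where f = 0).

along the cuts 1/2, ℳ[f](s) splits into 2 integrals
segment 0 to 1/2 holds 6*t**3; add its integral
segment 1/2 to 4 holds 5*t**3; add its integral

on [0, 1/2): 6*t**3
on [1/2, 4): 5*t**3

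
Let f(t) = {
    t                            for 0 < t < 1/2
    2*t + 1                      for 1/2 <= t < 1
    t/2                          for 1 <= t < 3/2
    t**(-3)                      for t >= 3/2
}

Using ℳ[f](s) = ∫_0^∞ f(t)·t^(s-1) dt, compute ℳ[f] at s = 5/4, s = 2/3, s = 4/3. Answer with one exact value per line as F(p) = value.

split f at 1/2, 1, 3/2: ℳ[f](s) collects 4 kernel integrals
on [0, 1/2): add ∫ t·t^(s-1) dt
[1/2, 1) adds the kernel integral of (2*t + 1)
[1, 3/2) adds the kernel integral of t/2
on [3/2, ∞): add ∫ t**(-3)·t^(s-1) dt

F(5/4) = 2**(3/4)*(-322 + 475*3**(1/4) + 924*2**(1/4))/1260
F(2/3) = 2**(1/3)*(-2268 + 727*3**(2/3) + 3024*2**(2/3))/2520
F(4/3) = 2**(2/3)*(-405 + 629*3**(1/3) + 1170*2**(1/3))/1680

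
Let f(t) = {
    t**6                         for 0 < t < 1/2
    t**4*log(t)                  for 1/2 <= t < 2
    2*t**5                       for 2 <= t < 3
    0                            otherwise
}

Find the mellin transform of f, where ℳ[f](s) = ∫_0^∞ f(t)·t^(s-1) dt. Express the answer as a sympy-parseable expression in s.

strip the shared t-power: t**4 on [0, 1/2); t**2*log(t) on [1/2, 2); 2*t**3 on [2, 3)
the shared t-power comes off first: t**2 on [0, 1/2); log(t) on [1/2, 2); 2*t on [2, 3)
summing 3 kernel integrals split by 1/2, 2 yields ℳ[f](s)
between 0 and 1/2 the integrand is t**6·t^(s-1)
the [1/2, 2) slice contributes ∫ t**4*log(t)·t^(s-1) dt
the [2, 3) slice contributes ∫ 2*t**5·t^(s-1) dt

2**(-s - 4)*(-16*2**(2*s + 8)*(s + 4)**2*(s + 6) + 4*2**(2*s + 8)*(s + 4)*(s + 5)*(s + 6)*log(2) - 4*2**(2*s + 8)*(s + 5)*(s + 6) + 24*6**(s + 4)*(s + 4)**2*(s + 6) + (s + 4)**2*(s + 5) + 4*(s + 4)*(s + 5)*(s + 6)*log(2) + (s + 6)*(4*s + 20))/(4*(s + 4)**2*(s + 5)*(s + 6))
  Re(s) > -6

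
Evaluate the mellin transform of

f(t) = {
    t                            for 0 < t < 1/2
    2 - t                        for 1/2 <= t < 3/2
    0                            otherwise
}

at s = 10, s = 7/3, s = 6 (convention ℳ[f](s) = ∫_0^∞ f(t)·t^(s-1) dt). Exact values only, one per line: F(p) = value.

F(10) = 413331/112640
F(7/3) = 3*2**(2/3)*(-26 + 171*3**(1/3))/1120
F(6) = 3637/2688

summing 2 kernel integrals split by 1/2 yields ℳ[f](s)
segment [0, 1/2) carries t; integrate it
segment [1/2, 3/2) carries (2 - t); integrate it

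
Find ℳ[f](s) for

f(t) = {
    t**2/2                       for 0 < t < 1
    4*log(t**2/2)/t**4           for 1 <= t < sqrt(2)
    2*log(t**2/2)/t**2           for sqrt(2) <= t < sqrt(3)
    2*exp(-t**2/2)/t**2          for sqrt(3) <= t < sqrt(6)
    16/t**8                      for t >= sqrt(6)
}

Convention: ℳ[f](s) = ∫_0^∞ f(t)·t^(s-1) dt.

2**(s/2)*2**(1 - s/2)*(108*2**(s/2 - 1)*(s/2 - 4)*(s/2 - 1)**2*(s/2 + 1)*(-s + (s/2 - 1)**2 + 3)*uppergamma(s/2 - 1, 3/2) - 108*2**(s/2 - 1)*(s/2 - 4)*(s/2 - 1)**2*(s/2 + 1)*(-s + (s/2 - 1)**2 + 3)*uppergamma(s/2 - 1, 3) - 108*2**(s/2 - 1)*(s/2 - 4)*(s/2 - 1)**2*(s/2 + 1) + 108*2**(s/2 - 1)*(s/2 - 4)*(s/2 + 1)*(-s + (s/2 - 1)**2 + 3) - 108*3**(s/2 - 1)*(s/2 - 4)*(s/2 - 1)*(s/2 + 1)*(-s + (s/2 - 1)**2 + 3)*log(2) + 108*3**(s/2 - 1)*(s/2 - 4)*(s/2 - 1)*(s/2 + 1)*(-s + (s/2 - 1)**2 + 3)*log(3) - 108*3**(s/2 - 1)*(s/2 - 4)*(s/2 + 1)*(-s + (s/2 - 1)**2 + 3) - 4*6**(s/2 - 1)*(s/2 - 1)**2*(s/2 + 1)*(-s + (s/2 - 1)**2 + 3) + 216*(s/2 - 4)*(s/2 - 1)**3*(s/2 + 1)*log(2) - 216*(s/2 - 4)*(s/2 - 1)**2*(s/2 + 1)*log(2) + 216*(s/2 - 4)*(s/2 - 1)**2*(s/2 + 1) + 27*(s/2 - 4)*(s/2 - 1)**2*(-s + (s/2 - 1)**2 + 3))/(216*(s/2 - 4)*(s/2 - 1)**2*(s/2 + 1)*(-s + (s/2 - 1)**2 + 3))
  -2 < Re(s) < 8

invert the power substitution to get t/2 on [0, 1); 4*log(t/2)/t**2 on [1, 2); 2*log(t/2)/t on [2, 3); …
back out the common scale on t: t on [0, 1/2); log(t)/t**2 on [1/2, 1); log(t)/t on [1, 3/2); …
back out the shared t-power: t**2 on [0, 1/2); log(t)/t on [1/2, 1); log(t) on [1, 3/2); …
summing 5 kernel integrals split by 1, sqrt(2), sqrt(3), sqrt(6) yields ℳ[f](s)
on [0, 1) integrate f = t**2/2 against the kernel
segment 1 to sqrt(2) holds 4*log(t**2/2)/t**4; add its integral
piece [sqrt(2), sqrt(3)): integrate 2*log(t**2/2)/t**2 against the kernel
on [sqrt(3), sqrt(6)): add ∫ 2*exp(-t**2/2)/t**2·t^(s-1) dt
on [sqrt(6), ∞): add ∫ 16/t**8·t^(s-1) dt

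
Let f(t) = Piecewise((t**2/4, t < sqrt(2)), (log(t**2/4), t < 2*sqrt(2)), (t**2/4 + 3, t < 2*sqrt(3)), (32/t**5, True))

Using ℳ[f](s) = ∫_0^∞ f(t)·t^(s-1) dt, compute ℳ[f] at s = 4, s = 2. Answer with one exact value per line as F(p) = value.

remove the common scale on t first: t**2 on [0, sqrt(2)/2); log(t**2) on [sqrt(2)/2, sqrt(2)); t**2 + 3 on [sqrt(2), sqrt(3)); …
peel off the power substitution: t on [0, 1/2); log(t) on [1/2, 2); t + 3 on [2, 3); …
along the cuts sqrt(2), 2*sqrt(2), 2*sqrt(3), ℳ[f](s) splits into 4 integrals
segment [0, sqrt(2)) carries t**2/4; integrate it
∫ over [sqrt(2), 2*sqrt(2)) of log(t**2/4)·t^(s-1) joins the sum
[2*sqrt(2), 2*sqrt(3)) adds the kernel integral of (t**2/4 + 3)
the [2*sqrt(3), ∞) slice contributes ∫ 32/t**5·t^(s-1) dt

F(4) = 16*sqrt(3)/3 + 17*log(2) + 207/2
F(2) = 4*sqrt(3)/27 + 5*log(2) + 33/4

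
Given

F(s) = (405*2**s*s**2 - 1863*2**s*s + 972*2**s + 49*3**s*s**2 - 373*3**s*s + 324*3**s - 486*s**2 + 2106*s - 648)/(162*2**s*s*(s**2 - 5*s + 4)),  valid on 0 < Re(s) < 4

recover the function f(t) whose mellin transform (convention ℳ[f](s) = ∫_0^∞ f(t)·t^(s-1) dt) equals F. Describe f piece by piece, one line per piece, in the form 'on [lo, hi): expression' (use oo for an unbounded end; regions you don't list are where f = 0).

peel off the shared t-power: t on [0, 1/2); 2*t + 1 on [1/2, 1); t/2 on [1, 3/2); …
split f at 1/2, 1, 3/2: ℳ[f](s) collects 4 kernel integrals
on [0, 1/2) integrate f = 1 against the kernel
segment [1/2, 1) carries (2*t + 1)/t; integrate it
piece [1, 3/2): integrate 1/2 against the kernel
segment 3/2 to ∞ holds t**(-4); add its integral

on [0, 1/2): 1
on [1/2, 1): (2*t + 1)/t
on [1, 3/2): 1/2
on [3/2, oo): t**(-4)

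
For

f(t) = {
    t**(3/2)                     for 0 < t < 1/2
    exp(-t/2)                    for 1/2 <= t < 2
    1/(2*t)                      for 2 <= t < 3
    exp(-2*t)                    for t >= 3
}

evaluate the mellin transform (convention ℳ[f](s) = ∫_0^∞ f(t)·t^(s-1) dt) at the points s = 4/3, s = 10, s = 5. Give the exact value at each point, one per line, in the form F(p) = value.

linearity at 1/2, 2, 3 turns ℳ[f](s) into 4 summed integrals
segment [0, 1/2) carries t**(3/2); integrate it
on [1/2, 2): add ∫ exp(-t/2)·t^(s-1) dt
on [2, 3) integrate f = 1/(2*t) against the kernel
∫ over [3, ∞) of exp(-2*t)·t^(s-1) joins the sum

F(4/3) = -3*2**(1/3)/2 - 2*2**(1/3)*uppergamma(4/3, 1) + 2**(2/3)*uppergamma(4/3, 6)/4 + 3*2**(1/6)/68 + 2*2**(1/3)*uppergamma(4/3, 1/4) + 3*3**(1/3)/2
F(10) = -1010083840*exp(-1) + sqrt(2)/47104 + 1047735*exp(-6)/8 + 19171/18 + 122145247909*exp(-1/4)/256
F(5) = -2080*exp(-1) + sqrt(2)/832 + 345*exp(-6)/4 + 65/8 + 7889*exp(-1/4)/8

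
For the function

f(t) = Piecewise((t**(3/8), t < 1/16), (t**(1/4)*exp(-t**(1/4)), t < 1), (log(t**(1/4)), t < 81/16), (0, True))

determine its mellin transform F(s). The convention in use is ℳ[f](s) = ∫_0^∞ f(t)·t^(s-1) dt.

invert the power substitution to get t**(3/4) on [0, 1/4); sqrt(t)*exp(-sqrt(t)) on [1/4, 1); log(sqrt(t)) on [1, 9/4)
the power substitution comes off first: t**(3/2) on [0, 1/2); t*exp(-t) on [1/2, 1); log(t) on [1, 3/2)
strip the shared t-power: sqrt(t) on [0, 1/2); exp(-t) on [1/2, 1); log(t)/t on [1, 3/2)
slice at 1/16, 1, transform all 3 pieces, and sum them
segment [0, 1/16) carries t**(3/8); integrate it
segment 1/16 to 1 holds t**(1/4)*exp(-t**(1/4)); add its integral
[1, 81/16) adds the kernel integral of log(t**(1/4))

(3*16**s + 128*2**(4*s)*s**3*uppergamma(4*s + 1, 1/2) - 128*2**(4*s)*s**3*uppergamma(4*s + 1, 1) + 48*2**(4*s)*s**2*uppergamma(4*s + 1, 1/2) - 48*2**(4*s)*s**2*uppergamma(4*s + 1, 1) + 8*2**(4*s)*s - 3*3**(4*s) + 81**s*s**2*(-32*log(2) + 32*log(3)) - 8*81**s*s + 81**s*s*(-12*log(2) + 12*log(3)) + 8*sqrt(2)*s**2)/(4*2**(4*s)*s**2*(8*s + 3))
  Re(s) > -3/8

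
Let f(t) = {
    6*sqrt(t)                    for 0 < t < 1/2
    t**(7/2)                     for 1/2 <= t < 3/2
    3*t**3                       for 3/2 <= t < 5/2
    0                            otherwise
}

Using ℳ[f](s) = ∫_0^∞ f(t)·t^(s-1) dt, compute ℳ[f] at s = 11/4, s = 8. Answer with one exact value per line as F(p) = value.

F(11/4) = 2**(1/4)*(-473850*3**(3/4) + 27301*sqrt(2) + 217971*sqrt(2)*3**(1/4) + 6093750*5**(3/4))/239200
F(8) = 1087*sqrt(2)/800768 + 177147*sqrt(6)/47104 + 72976467/11264

the 3 pieces separated at 1/2, 3/2 each add one integral
piece [0, 1/2): integrate 6*sqrt(t) against the kernel
for t in [1/2, 3/2): the term is ∫ t**(7/2)·t^(s-1)
on [3/2, 5/2) integrate f = 3*t**3 against the kernel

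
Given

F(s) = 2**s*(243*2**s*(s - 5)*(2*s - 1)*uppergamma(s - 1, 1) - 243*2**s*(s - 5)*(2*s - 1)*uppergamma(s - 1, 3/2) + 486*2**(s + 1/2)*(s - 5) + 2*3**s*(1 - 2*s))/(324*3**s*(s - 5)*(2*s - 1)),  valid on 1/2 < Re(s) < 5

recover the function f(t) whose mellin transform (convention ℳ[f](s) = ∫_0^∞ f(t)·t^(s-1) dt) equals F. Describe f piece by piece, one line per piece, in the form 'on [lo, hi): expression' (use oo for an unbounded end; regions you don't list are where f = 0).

on [0, 4/3): sqrt(6)/(2*sqrt(t))
on [4/3, 2): exp(-3*t/4)/t
on [2, oo): 16/(81*t**5)

invert the shared t-power to get sqrt(6)*sqrt(t)/2 on [0, 4/3); exp(-3*t/4) on [4/3, 2); 16/(81*t**4) on [2, ∞)
invert the common scale on t to get sqrt(t) on [0, 2); exp(-t/2) on [2, 3); t**(-4) on [3, ∞)
linearity at 4/3, 2 turns ℳ[f](s) into 3 summed integrals
over [0, 4/3), the kernel integral of sqrt(6)/(2*sqrt(t)) enters the sum
the [4/3, 2) slice contributes ∫ exp(-3*t/4)/t·t^(s-1) dt
over [2, ∞), the kernel integral of 16/(81*t**5) enters the sum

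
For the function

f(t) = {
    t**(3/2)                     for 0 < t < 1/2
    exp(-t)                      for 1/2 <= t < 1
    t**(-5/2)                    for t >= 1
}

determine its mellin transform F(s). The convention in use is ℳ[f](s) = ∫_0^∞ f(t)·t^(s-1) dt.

breakpoints 1/2, 1: one integral from each of the 3 segments
on [0, 1/2): add ∫ t**(3/2)·t^(s-1) dt
segment 1/2 to 1 holds exp(-t); add its integral
∫ t**(-5/2)·t^(s-1) over [1, ∞)

(2*2**s*(2*s - 5)*(2*s + 3)*uppergamma(s, 1/2) - 2*2**s*(2*s - 5)*(2*s + 3)*uppergamma(s, 1) - 4*2**s*(2*s + 3) + sqrt(2)*(2*s - 5))/(2*2**s*(2*s - 5)*(2*s + 3))
  -3/2 < Re(s) < 5/2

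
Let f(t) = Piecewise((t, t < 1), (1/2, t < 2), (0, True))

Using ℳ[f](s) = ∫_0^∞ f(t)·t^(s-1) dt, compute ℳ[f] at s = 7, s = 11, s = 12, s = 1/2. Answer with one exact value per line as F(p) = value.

linearity at 1 turns ℳ[f](s) into 2 summed integrals
between 0 and 1 the integrand is t·t^(s-1)
[1, 2) adds the kernel integral of 1/2

F(7) = 515/56
F(11) = 12293/132
F(12) = 17753/104
F(1/2) = -1/3 + sqrt(2)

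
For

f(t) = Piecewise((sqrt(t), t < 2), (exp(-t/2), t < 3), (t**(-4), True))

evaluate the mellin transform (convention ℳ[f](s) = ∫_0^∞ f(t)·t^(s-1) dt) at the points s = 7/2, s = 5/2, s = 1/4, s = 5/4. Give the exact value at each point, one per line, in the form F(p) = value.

F(7/2) = -78*sqrt(3)*exp(-3/2) - 15*sqrt(2)*sqrt(pi)*erfc(sqrt(6)/2) + 2*sqrt(3)/3 + 4 + 15*sqrt(2)*sqrt(pi)*erfc(1) + 58*sqrt(2)*exp(-1)
F(5/2) = -12*sqrt(3)*exp(-3/2) - 3*sqrt(2)*sqrt(pi)*erfc(sqrt(6)/2) + 2*sqrt(3)/27 + 3*sqrt(2)*sqrt(pi)*erfc(1) + 8/3 + 10*sqrt(2)*exp(-1)
F(1/4) = -2**(1/4)*uppergamma(1/4, 3/2) + 4*3**(1/4)/1215 + 2**(1/4)*uppergamma(1/4, 1) + 4*2**(3/4)/3
F(5/4) = -2*2**(1/4)*uppergamma(5/4, 3/2) + 4*3**(1/4)/297 + 2*2**(1/4)*uppergamma(5/4, 1) + 8*2**(3/4)/7

slice at 2, 3, transform all 3 pieces, and sum them
on [0, 2) integrate f = sqrt(t) against the kernel
for t in [2, 3): the term is ∫ exp(-t/2)·t^(s-1)
the [3, ∞) slice contributes ∫ t**(-4)·t^(s-1) dt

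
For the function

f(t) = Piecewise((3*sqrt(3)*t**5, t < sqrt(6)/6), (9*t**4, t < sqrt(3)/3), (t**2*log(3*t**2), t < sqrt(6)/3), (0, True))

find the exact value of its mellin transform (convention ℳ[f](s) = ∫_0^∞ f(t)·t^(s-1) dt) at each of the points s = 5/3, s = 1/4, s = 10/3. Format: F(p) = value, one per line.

remove the shared t-power first: 3*sqrt(3)*t**3 on [0, sqrt(6)/6); 9*t**2 on [sqrt(6)/6, sqrt(3)/3); log(3*t**2) on [sqrt(3)/3, sqrt(6)/3)
undo the power substitution: 3*sqrt(3)*t**(3/2) on [0, 1/6); 9*t on [1/6, 1/3); log(3*t) on [1/3, 2/3)
strip the common scale on t: t**(3/2) on [0, 1/2); 3*t on [1/2, 1); log(t) on [1, 2)
decompose at sqrt(6)/6, sqrt(3)/3; ℳ[f](s) sums the 3 pieces' integrals
for t in [0, sqrt(6)/6): the term is ∫ 3*sqrt(3)*t**5·t^(s-1)
for t in [sqrt(6)/6, sqrt(3)/3): the term is ∫ 9*t**4·t^(s-1)
[sqrt(3)/3, sqrt(6)/3) adds the kernel integral of t**2*log(3*t**2)

F(5/3) = 6**(1/6)*(-65280*2**(2/3) - 14520 + 2057*sqrt(2) + 119680*2**(2/3)*log(2) + 74400*2**(5/6))/1974720
F(1/4) = 6**(7/8)*(-15232*2**(1/4) - 3402 + 459*sqrt(2) + 17136*2**(1/4)*log(2) + 21224*2**(1/8))/347004
F(10/3) = 6**(1/3)*(-6600*2**(1/3) - 600 + 88*sqrt(2) + 5625*2**(2/3) + 17600*2**(1/3)*log(2))/633600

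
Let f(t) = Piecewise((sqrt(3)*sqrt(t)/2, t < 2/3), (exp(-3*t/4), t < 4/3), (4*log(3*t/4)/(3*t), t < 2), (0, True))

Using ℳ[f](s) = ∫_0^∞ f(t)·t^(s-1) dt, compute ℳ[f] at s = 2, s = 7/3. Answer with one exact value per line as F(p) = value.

F(2) = -32*exp(-1)/9 - 8/9 + 4*sqrt(2)/45 + 4*log(205891132094649/1073741824)/45 + 8*exp(-1/2)/3
F(7/3) = -16*6**(2/3)*uppergamma(7/3, 1)/27 - 3*2**(1/3)/2 + 4*2**(5/6)*3**(2/3)/153 + log(3**(2*2**(1/3))/2**(2*2**(1/3))) + 6**(2/3)/3 + 16*6**(2/3)*uppergamma(7/3, 1/2)/27

undo the common scale on t: sqrt(2)*sqrt(t)/2 on [0, 1); exp(-t/2) on [1, 2); 2*log(t/2)/t on [2, 3)
remove the common scale on t first: sqrt(t) on [0, 1/2); exp(-t) on [1/2, 1); log(t)/t on [1, 3/2)
linearity at 2/3, 4/3 turns ℳ[f](s) into 3 summed integrals
over [0, 2/3), the kernel integral of sqrt(3)*sqrt(t)/2 enters the sum
∫ over [2/3, 4/3) of exp(-3*t/4)·t^(s-1) joins the sum
∫ over [4/3, 2) of 4*log(3*t/4)/(3*t)·t^(s-1) joins the sum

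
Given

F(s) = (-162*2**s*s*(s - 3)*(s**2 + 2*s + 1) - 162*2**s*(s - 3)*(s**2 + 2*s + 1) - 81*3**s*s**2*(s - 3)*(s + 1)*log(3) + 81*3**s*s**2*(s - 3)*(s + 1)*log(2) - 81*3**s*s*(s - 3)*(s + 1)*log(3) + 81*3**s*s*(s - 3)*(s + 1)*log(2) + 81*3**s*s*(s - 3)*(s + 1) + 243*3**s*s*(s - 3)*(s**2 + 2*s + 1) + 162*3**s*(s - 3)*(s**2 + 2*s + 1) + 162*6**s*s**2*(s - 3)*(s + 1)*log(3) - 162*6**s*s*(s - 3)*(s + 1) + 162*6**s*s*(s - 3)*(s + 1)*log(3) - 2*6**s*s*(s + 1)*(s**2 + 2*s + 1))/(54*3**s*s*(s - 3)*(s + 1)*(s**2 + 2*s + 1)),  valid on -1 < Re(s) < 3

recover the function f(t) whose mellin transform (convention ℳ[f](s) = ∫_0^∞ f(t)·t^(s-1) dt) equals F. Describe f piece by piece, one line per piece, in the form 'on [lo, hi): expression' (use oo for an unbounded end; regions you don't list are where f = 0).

the common scale on t comes off first: t on [0, 1); t + 3 on [1, 3/2); t*log(t) on [3/2, 3); …
along the cuts 2/3, 1, 2, ℳ[f](s) splits into 4 integrals
∫ 3*t/2·t^(s-1) over [0, 2/3)
the [2/3, 1) slice contributes ∫ (3*t/2 + 3)·t^(s-1) dt
∫ 3*t*log(3*t/2)/2·t^(s-1) over [1, 2)
between 2 and ∞ the integrand is 8/(27*t**3)·t^(s-1)

on [0, 2/3): 3*t/2
on [2/3, 1): 3*t/2 + 3
on [1, 2): 3*t*log(3*t/2)/2
on [2, oo): 8/(27*t**3)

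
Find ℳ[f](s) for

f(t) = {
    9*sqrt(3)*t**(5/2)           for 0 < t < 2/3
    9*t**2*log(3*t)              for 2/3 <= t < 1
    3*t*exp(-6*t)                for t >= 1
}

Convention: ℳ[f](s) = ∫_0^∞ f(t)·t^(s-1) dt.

undo the common scale on t: t**(5/2) on [0, 2); t**2*log(t) on [2, 3); t*exp(-2*t) on [3, ∞)
undo the shared t-power: t**(3/2) on [0, 2); t*log(t) on [2, 3); exp(-2*t) on [3, ∞)
split f at 2/3, 1: ℳ[f](s) collects 3 kernel integrals
[0, 2/3) adds the kernel integral of 9*sqrt(3)*t**(5/2)
over [2/3, 1), the kernel integral of 9*t**2*log(3*t) enters the sum
for t in [1, ∞): the term is ∫ 3*t*exp(-6*t)·t^(s-1)

(-8*12**s*(s + 1)*(2*s + 5)*log(2) - 8*12**s*(2*s + 5)*log(2) + 8*12**s*(2*s + 5) + 16*12**s*sqrt(2)*(2*s + (s + 1)**2 + 3) + 18*18**s*(s + 1)*(2*s + 5)*log(3) - 18*18**s*(2*s + 5) + 18*18**s*(2*s + 5)*log(3) + 3**s*(2*s + 5)*(2*s + (s + 1)**2 + 3)*uppergamma(s + 1, 6))/(2*18**s*(2*s + 5)*(2*s + (s + 1)**2 + 3))
  Re(s) > -5/2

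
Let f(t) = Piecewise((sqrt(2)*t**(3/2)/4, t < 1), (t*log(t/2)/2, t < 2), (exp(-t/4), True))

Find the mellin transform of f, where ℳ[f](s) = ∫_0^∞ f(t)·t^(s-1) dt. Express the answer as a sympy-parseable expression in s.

(2*2**(2*s)*(2*s + 3)*(s**2 + 2*s + 1)*uppergamma(s, 1/2) - 2*2**s*(2*s + 3) + s*(2*s + 3)*log(2) + 2*s + (2*s + 3)*log(2) + sqrt(2)*(s**2 + 2*s + 1) + 3)/(2*(2*s + 3)*(s**2 + 2*s + 1))
  Re(s) > -3/2

remove the common scale on t first: t**(3/2) on [0, 1/2); t*log(t) on [1/2, 1); exp(-t/2) on [1, ∞)
treat the 3 regions marked off by 1, 2 separately and sum
piece [0, 1): integrate sqrt(2)*t**(3/2)/4 against the kernel
[1, 2) adds the kernel integral of t*log(t/2)/2
[2, ∞) adds the kernel integral of exp(-t/4)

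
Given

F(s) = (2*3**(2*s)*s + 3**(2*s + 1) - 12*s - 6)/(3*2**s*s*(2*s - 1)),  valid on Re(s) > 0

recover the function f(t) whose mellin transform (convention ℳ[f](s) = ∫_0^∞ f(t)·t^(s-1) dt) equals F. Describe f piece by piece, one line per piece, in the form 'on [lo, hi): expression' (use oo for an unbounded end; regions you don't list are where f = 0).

the common scale on t comes off first: 1 on [0, 1/4); (2 - sqrt(t))/sqrt(t) on [1/4, 9/4)
strip the power substitution: 1 on [0, 1/2); (2 - t)/t on [1/2, 3/2)
invert the shared t-power to get t on [0, 1/2); 2 - t on [1/2, 3/2)
split f at 1/2: ℳ[f](s) collects 2 kernel integrals
piece [0, 1/2): integrate 1 against the kernel
on [1/2, 9/2) integrate f = sqrt(2)*(-sqrt(2)*sqrt(t)/2 + 2)/sqrt(t) against the kernel

on [0, 1/2): 1
on [1/2, 9/2): sqrt(2)*(-sqrt(2)*sqrt(t)/2 + 2)/sqrt(t)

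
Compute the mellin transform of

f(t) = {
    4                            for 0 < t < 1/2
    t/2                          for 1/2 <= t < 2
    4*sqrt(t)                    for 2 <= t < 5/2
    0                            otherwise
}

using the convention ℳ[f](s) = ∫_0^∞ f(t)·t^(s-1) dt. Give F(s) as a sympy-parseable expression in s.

f breaks at 1/2, 2 into 3 integrals to sum
the [0, 1/2) slice contributes ∫ 4·t^(s-1) dt
segment 1/2 to 2 holds t/2; add its integral
on [2, 5/2) integrate f = 4*sqrt(t) against the kernel

2**(-s - 2)*(2**(2*s + 2)*s*(2*s + 1) - 2**(2*s + 11/2)*s*(s + 1) + 16*sqrt(2)*5**(s + 1/2)*s*(s + 1) - s*(2*s + 1) + 16*(s + 1)*(2*s + 1))/(s*(s + 1)*(2*s + 1))
  Re(s) > 0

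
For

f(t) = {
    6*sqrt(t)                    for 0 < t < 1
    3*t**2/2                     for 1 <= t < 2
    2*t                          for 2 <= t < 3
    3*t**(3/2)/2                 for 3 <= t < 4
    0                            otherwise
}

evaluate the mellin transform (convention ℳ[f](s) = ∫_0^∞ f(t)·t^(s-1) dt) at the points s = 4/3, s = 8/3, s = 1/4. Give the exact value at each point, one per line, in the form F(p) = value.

linearity at 1, 2, 3 turns ℳ[f](s) into 4 summed integrals
on [0, 1) integrate f = 6*sqrt(t) against the kernel
[1, 2) adds the kernel integral of 3*t**2/2
on [2, 3) integrate f = 2*t against the kernel
for t in [3, 4): the term is ∫ 3*t**(3/2)/2·t^(s-1)

F(4/3) = -81*3**(5/6)/17 + 6*2**(1/3)/35 + 621/220 + 54*3**(1/3)/7 + 288*2**(2/3)/17
F(8/3) = -729*3**(1/6)/25 + 60*2**(2/3)/77 + 837/532 + 162*3**(2/3)/11 + 2304*2**(1/3)/25
F(1/4) = -18*3**(3/4)/7 - 8*2**(1/4)/15 + 24*3**(1/4)/5 + 22/3 + 48*sqrt(2)/7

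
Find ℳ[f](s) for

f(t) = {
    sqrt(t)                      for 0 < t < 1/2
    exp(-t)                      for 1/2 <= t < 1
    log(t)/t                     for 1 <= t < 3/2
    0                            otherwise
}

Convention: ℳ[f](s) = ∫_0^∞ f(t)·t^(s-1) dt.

treat the 3 regions marked off by 1/2, 1 separately and sum
∫ sqrt(t)·t^(s-1) over [0, 1/2)
[1/2, 1) adds the kernel integral of exp(-t)
on [1, 3/2) integrate f = log(t)/t against the kernel

(3*2**s*(2*s + 1)*(s**2 - 2*s + 1)*uppergamma(s, 1/2) - 3*2**s*(2*s + 1)*(s**2 - 2*s + 1)*uppergamma(s, 1) + 3*2**s*(2*s + 1) + 3**s*s*(2*s + 1)*(-2*log(2) + 2*log(3)) - 2*3**s*(2*s + 1) + 3**s*(2*s + 1)*(-2*log(3) + 2*log(2)) + 3*sqrt(2)*(s**2 - 2*s + 1))/(3*2**s*(2*s + 1)*(s**2 - 2*s + 1))
  Re(s) > -1/2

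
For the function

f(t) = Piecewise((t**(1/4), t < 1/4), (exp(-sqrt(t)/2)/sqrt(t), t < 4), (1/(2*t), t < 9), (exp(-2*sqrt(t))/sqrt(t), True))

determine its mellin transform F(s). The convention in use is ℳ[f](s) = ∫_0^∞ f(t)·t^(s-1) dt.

the power substitution comes off first: sqrt(t) on [0, 1/2); exp(-t/2)/t on [1/2, 2); 1/(2*t**2) on [2, 3); …
back out the shared t-power: t**(3/2) on [0, 1/2); exp(-t/2) on [1/2, 2); 1/(2*t) on [2, 3); …
summing 4 kernel integrals split by 1/4, 4, 9 yields ℳ[f](s)
segment 0 to 1/4 holds t**(1/4); add its integral
[1/4, 4) adds the kernel integral of exp(-sqrt(t)/2)/sqrt(t)
[4, 9) adds the kernel integral of 1/(2*t)
over [9, ∞), the kernel integral of exp(-2*sqrt(t))/sqrt(t) enters the sum

(-72*16**s*6**(2*s)*(s - 1)*(4*s + 1)*uppergamma(2*s - 1, 1) - 9*2**(4*s)*6**(2*s)*(4*s + 1) + 72*24**(2*s)*(s - 1)*(4*s + 1)*uppergamma(2*s - 1, 1/4) + 288*36**s*(s - 1)*(4*s + 1)*uppergamma(2*s - 1, 6) + 144*sqrt(2)*36**s*(s - 1) + 4*6**(4*s)*(4*s + 1))/(72*12**(2*s)*(s - 1)*(4*s + 1))
  Re(s) > -1/4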